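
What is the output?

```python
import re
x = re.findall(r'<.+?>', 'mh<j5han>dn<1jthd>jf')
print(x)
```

A `+?`/`*?`/`{m,n}?` starts at its minimum and grows only as far as needed for what follows to match.
No capturing groups, so `findall` returns the 2 full match strings.

['<j5han>', '<1jthd>']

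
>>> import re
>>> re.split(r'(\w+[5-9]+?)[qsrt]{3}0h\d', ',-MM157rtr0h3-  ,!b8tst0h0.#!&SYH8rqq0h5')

[',-', 'MM157', '-  ,!', 'b8', '.#!&', 'SYH8', '']

Pattern: one or more of a word character, then one or more of a character in [5-9] (lazy) (captured); then exactly 3 of one of [qsrt], then the literal '0h', then a digit.
The group in the pattern means `split` returns the separators' captures alongside the pieces.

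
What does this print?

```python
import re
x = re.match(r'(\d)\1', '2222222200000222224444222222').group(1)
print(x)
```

A backreference is literal: `\1` must see the identical characters the first group matched.
`re.match` won't scan ahead — the pattern has to work from the very first character.
The match spans [0:2] → '22'.
Captured: group 1 = '2'.

2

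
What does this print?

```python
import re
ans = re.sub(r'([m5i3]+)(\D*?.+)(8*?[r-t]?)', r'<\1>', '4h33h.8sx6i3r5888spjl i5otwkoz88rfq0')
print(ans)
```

4h<33>

Pattern: one or more of one of [m5i3] (captured); then zero or more of a non-digit (lazy), then one or more of any character (captured); then zero or more of the literal '8' (lazy), then optionally a character in [r-t] (captured).
Matches: at [2:36] → '33h.8sx6i3r5888spjl i5otwkoz88rfq0'.
Each match is replaced using the text its own group 1 captured.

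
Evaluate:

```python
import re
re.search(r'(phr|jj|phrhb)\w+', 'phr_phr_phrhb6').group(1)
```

'phr'

Unlike `match`, `search` isn't anchored — it looks for the pattern anywhere in the string.
The match spans [0:14] → 'phr_phr_phrhb6'.
Captured: group 1 = 'phr'.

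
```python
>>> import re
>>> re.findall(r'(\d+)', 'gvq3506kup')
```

This matches one or more of a digit (captured).
Matches: at [3:7] match '3506', group 1 = '3506'.
Because there's exactly one group, `findall` drops the full match and keeps group 1 from the one hit.

['3506']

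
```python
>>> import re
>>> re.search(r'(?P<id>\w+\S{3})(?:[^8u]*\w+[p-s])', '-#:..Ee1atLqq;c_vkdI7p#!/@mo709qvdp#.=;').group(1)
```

The match spans [5:35] → 'Ee1atLqq;c_vkdI7p#!/@mo709qvdp'.
Captured: group 1 = 'Ee1atLqq;c_'.

'Ee1atLqq;c_'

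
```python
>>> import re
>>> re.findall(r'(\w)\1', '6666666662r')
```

['6', '6', '6', '6']

`\1` is not a pattern — it's the concrete string captured by group 1, re-applied verbatim.
Walking the string: at [0:2] match '66', group 1 = '6'; at [2:4] match '66', group 1 = '6'; at [4:6] match '66', group 1 = '6'; at [6:8] match '66', group 1 = '6'.
Because there's exactly one group, `findall` drops the full match and keeps group 1 from each hit.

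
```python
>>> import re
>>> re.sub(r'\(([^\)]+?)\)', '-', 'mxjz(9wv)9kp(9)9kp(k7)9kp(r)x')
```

Each match is replaced by '-'.

'mxjz-9kp-9kp-9kp-x'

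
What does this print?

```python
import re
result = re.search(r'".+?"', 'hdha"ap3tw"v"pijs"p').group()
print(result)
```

"ap3tw"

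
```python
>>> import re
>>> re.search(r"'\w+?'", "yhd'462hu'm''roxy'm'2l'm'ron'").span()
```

The match spans [3:10] → "'462hu'".

(3, 10)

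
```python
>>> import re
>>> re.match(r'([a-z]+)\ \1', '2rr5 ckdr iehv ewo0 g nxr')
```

A backreference is literal: `\1` must see the identical characters the first group matched.
`re.match` only tries the pattern at the start of the string.
Here position 0 doesn't satisfy it, so the call returns None.

None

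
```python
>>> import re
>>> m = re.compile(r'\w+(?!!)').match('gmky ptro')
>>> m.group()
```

The negative lookahead/lookbehind blocks any match where the forbidden context is present.
`re.match` won't scan ahead — the pattern has to work from the very first character.
The match spans [0:4] → 'gmky'.

'gmky'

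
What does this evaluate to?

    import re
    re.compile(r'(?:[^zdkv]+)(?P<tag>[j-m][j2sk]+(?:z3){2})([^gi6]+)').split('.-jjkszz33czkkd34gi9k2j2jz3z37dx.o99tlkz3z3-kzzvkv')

['.-jjkszz33czkkd', 'k2j2jz3z3', '7dx.o99tlkz3z3-kzzvkv', '']

With a capturing group present, the delimiter's captured portion is kept in the result list.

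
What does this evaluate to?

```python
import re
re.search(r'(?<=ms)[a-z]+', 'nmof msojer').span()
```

(7, 11)

The positive lookaround only admits positions where the adjacent text matches; those characters stay outside the span.
The match spans [7:11] → 'ojer'.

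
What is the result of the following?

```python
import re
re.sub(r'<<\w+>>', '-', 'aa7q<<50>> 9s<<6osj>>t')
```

'aa7q- 9s-t'

Every occurrence is swapped for '-'.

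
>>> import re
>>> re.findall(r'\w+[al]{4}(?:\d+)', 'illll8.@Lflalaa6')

['illll8', 'Lflalaa6']

Pattern: one or more of a word character; then exactly 4 of one of [al]; then one or more of a digit (non-capturing group).
With no groups in the pattern, `findall` gives back each whole match — 2 here.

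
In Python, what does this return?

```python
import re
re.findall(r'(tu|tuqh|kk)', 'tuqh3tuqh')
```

['tu', 'tu']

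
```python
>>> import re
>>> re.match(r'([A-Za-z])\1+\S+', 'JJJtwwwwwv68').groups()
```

('J',)

`\1` is not a pattern — it's the concrete string captured by group 1, re-applied verbatim.
`match` is anchored at position 0; if the pattern doesn't fit there, it returns None.
The match spans [0:12] → 'JJJtwwwwwv68'.
Captured: group 1 = 'J'.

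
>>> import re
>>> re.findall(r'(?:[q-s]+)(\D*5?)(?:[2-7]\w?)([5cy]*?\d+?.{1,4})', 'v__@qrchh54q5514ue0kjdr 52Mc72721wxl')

[('chh5', '5514u'), (' 5', 'c72721')]

With the lazy modifier that quantifier settles for the fewest repetitions that let the rest of the pattern succeed (the atoms after it are unaffected and can still be greedy).
`findall` packs the 2 group values into a tuple for every match.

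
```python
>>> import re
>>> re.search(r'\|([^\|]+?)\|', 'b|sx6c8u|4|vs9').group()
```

'|sx6c8u|'

The match spans [1:9] → '|sx6c8u|'.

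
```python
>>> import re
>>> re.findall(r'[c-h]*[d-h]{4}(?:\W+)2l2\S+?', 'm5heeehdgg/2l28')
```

`findall` yields the raw match text (1 of them) because the pattern has no groups.

['heeehdgg/2l28']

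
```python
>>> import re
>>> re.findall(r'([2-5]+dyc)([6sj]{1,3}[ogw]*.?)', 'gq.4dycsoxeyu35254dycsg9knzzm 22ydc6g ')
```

Multiple groups make `findall` return tuples — one 2-tuple for each match.

[('4dyc', 'sox'), ('35254dyc', 'sg9')]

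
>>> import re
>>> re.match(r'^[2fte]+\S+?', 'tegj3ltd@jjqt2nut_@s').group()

'teg'

Pattern: anchored at the start of the string; then one or more of one of [2fte]; then one or more of a non-whitespace character (lazy).
Lazy quantifiers expand one character at a time until the remainder of the pattern can match.
`match` is anchored at position 0; if the pattern doesn't fit there, it returns None.
The match spans [0:3] → 'teg'.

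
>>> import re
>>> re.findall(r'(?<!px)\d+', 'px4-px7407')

['407']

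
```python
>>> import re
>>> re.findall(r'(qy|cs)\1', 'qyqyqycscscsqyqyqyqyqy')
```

['qy', 'cs', 'qy', 'qy']

After group 1 captures some text, `\1` only succeeds where that same text appears again.
Walking the string: at [0:4] match 'qyqy', group 1 = 'qy'; at [6:10] match 'cscs', group 1 = 'cs'; at [12:16] match 'qyqy', group 1 = 'qy'; at [16:20] match 'qyqy', group 1 = 'qy'.
Because there's exactly one group, `findall` drops the full match and keeps group 1 from each hit.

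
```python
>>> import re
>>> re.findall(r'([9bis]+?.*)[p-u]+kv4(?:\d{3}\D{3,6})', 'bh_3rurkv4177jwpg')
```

The pattern matches one or more of one of [9bis] (lazy), then zero or more of any character (captured); then one or more of a character in [p-u], then the literal 'kv4'; then exactly 3 of a digit, then 3 to 6 of a non-digit (non-capturing group).
Scanning left to right: at [0:17] match 'bh_3rurkv4177jwpg', group 1 = 'bh_3ru'.
With a single group, `findall` returns only what that group captured — 1 item.

['bh_3ru']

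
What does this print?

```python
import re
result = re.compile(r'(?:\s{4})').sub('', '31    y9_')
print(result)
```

31y9_

Pattern: exactly 4 of whitespace (non-capturing group).
Matches: at [2:6] → '    '.
Every occurrence is swapped for ''.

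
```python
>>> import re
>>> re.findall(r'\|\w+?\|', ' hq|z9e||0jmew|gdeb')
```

['|z9e|', '|0jmew|']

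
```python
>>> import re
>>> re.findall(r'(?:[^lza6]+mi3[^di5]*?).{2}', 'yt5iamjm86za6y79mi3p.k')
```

This matches one or more of any character except [lza6], then the literal 'mi3', then zero or more of any character except [di5] (lazy) (non-capturing group); then exactly 2 of any character.
A non-greedy quantifier consumes as few characters as it can — just enough that the remainder of the pattern still matches from where it stops; whatever follows it matches normally.
Walking the string: at [13:21] → 'y79mi3p.'.
Since nothing is captured, `findall` lists the 1 matched substring directly.

['y79mi3p.']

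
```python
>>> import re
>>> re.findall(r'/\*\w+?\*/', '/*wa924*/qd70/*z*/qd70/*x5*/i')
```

['/*wa924*/', '/*z*/', '/*x5*/']

Scanning left to right: at [0:9] → '/*wa924*/'; at [13:18] → '/*z*/'; at [22:28] → '/*x5*/'.
`findall` yields the raw match text (3 of them) because the pattern has no groups.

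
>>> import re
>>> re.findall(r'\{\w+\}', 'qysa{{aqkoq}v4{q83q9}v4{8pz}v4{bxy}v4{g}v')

Walking the string: at [5:12] → '{aqkoq}'; at [14:21] → '{q83q9}'; at [23:28] → '{8pz}'; at [30:35] → '{bxy}'; at [37:40] → '{g}'.
`findall` yields the raw match text (5 of them) because the pattern has no groups.

['{aqkoq}', '{q83q9}', '{8pz}', '{bxy}', '{g}']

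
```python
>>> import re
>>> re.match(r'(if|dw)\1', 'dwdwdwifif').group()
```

'dwdw'

`re.match` only tries the pattern at the start of the string.
The match spans [0:4] → 'dwdw'.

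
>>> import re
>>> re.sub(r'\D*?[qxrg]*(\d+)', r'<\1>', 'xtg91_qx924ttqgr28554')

Pattern: zero or more of a non-digit (lazy), then zero or more of one of [qxrg]; then one or more of a digit (captured).
Matches: at [0:5] → 'xtg91'; at [5:11] → '_qx924'; at [11:21] → 'ttqgr28554'.
Each match is replaced using the text its own group 1 captured.

'<91><924><28554>'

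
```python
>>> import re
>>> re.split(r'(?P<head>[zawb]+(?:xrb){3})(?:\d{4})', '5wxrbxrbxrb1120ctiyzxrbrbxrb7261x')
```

With a capturing group present, the delimiter's captured portion is kept in the result list.

['5', 'wxrbxrbxrb', 'ctiyzxrbrbxrb7261x']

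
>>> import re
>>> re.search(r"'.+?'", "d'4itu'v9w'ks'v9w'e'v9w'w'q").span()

(1, 7)

The `?` after the quantifier makes it lazy — it takes as little as possible before letting the rest of the pattern try.
The match spans [1:7] → "'4itu'".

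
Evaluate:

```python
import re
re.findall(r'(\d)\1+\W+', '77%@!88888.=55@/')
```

`\1` has to match the exact text group 1 already captured.
One capturing group, so `findall` returns just the captured substring from each match — 3 in all.

['7', '8', '5']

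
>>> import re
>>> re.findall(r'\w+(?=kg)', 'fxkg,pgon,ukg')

['fx', 'u']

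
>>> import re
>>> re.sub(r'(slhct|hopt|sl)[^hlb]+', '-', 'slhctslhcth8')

Matches: at [0:6] → 'slhcts'.
Each match is replaced by '-'.

'-lhcth8'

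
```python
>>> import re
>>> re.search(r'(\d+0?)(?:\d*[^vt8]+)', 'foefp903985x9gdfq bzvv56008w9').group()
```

'903985x9gdfq bz'

This matches one or more of a digit, then optionally the literal '0' (captured); then zero or more of a digit, then one or more of any character except [vt8] (non-capturing group).
`re.search` tries every starting position until one works.
The match spans [5:20] → '903985x9gdfq bz'.
Captured: group 1 = '903985'.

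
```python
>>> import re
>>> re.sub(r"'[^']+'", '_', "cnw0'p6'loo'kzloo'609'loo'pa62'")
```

"cnw0_loo_609_pa62'"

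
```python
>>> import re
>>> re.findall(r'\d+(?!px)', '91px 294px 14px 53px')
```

The negative lookaround is zero-width — it rules out positions where the adjacent text would match, without consuming anything.
Walking the string: at [0:1] → '9'; at [5:7] → '29'; at [11:12] → '1'; at [16:17] → '5'.
Since nothing is captured, `findall` lists the 4 matched substrings directly.

['9', '29', '1', '5']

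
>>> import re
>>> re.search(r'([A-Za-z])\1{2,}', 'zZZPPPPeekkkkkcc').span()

(3, 7)

The backreference `\1` re-matches whatever the first group consumed, character for character.
The match spans [3:7] → 'PPPP'.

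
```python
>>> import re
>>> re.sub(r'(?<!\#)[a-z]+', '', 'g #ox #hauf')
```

The negative lookahead/lookbehind blocks any match where the forbidden context is present.
Matches: at [0:1] → 'g'; at [4:5] → 'x'; at [8:11] → 'auf'.
Every occurrence is swapped for ''.

' #o #h'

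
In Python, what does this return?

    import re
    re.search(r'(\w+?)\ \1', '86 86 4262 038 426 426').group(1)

'86'

After group 1 captures some text, `\1` only succeeds where that same text appears again.
`re.search` tries every starting position until one works.
The match spans [0:5] → '86 86'.
Captured: group 1 = '86'.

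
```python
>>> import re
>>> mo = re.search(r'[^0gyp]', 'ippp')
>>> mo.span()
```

(0, 1)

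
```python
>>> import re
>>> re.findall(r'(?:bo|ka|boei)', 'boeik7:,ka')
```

Alternation isn't longest-match — the leftmost alternative that fits at this position is chosen.
Walking the string: at [0:2] → 'bo'; at [8:10] → 'ka'.
Since nothing is captured, `findall` lists the 2 matched substrings directly.

['bo', 'ka']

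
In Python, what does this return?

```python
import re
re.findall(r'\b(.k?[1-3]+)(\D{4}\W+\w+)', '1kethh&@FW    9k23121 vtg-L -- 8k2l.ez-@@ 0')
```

2 groups means each result is a tuple of 2 captured strings — 2 here.

[('9k23121', ' vtg-L'), ('8k2', 'l.ez-@@ 0')]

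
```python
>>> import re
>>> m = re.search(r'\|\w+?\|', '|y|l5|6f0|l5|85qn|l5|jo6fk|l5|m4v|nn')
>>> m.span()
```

(0, 3)

`re.search` scans for the first position where the pattern succeeds.
The match spans [0:3] → '|y|'.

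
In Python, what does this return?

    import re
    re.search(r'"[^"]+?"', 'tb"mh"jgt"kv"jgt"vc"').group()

'"mh"'

Unlike `match`, `search` isn't anchored — it looks for the pattern anywhere in the string.
The match spans [2:6] → '"mh"'.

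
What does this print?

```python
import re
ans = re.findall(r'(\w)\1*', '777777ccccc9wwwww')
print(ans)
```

`\1` has to match the exact text group 1 already captured.
Scanning left to right: at [0:6] match '777777', group 1 = '7'; at [6:11] match 'ccccc', group 1 = 'c'; at [11:12] match '9', group 1 = '9'; at [12:17] match 'wwwww', group 1 = 'w'.
`findall` collects group 1 from each match (4 total).

['7', 'c', '9', 'w']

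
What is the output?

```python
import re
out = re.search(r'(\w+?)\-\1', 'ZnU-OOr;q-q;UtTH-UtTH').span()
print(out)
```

(8, 11)

`\1` is not a pattern — it's the concrete string captured by group 1, re-applied verbatim.
The match spans [8:11] → 'q-q'.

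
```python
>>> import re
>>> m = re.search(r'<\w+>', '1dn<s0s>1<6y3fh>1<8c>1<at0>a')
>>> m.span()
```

(3, 8)

`re.search` tries every starting position until one works.
The match spans [3:8] → '<s0s>'.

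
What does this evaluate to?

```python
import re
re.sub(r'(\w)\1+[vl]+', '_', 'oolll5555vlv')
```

'__'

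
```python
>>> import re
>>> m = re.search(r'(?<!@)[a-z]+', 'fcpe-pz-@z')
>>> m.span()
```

(0, 4)

The negative lookaround is zero-width — it rules out positions where the adjacent text would match, without consuming anything.
Unlike `match`, `search` isn't anchored — it looks for the pattern anywhere in the string.
The match spans [0:4] → 'fcpe'.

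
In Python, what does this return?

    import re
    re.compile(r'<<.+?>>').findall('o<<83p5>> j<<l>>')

['<<83p5>>', '<<l>>']

The `?` after the quantifier makes it lazy — it takes as little as possible before letting the rest of the pattern try.
Scanning left to right: at [1:9] → '<<83p5>>'; at [11:16] → '<<l>>'.
`findall` yields the raw match text (2 of them) because the pattern has no groups.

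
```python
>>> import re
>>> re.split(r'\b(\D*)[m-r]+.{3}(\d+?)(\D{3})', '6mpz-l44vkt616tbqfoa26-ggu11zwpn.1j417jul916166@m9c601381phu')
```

['6mpz-l44vkt616tbqfoa26-ggu11zwpn.1j417jul916166', '@', '01381', 'phu', '']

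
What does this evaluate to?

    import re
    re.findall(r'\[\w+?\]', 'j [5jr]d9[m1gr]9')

['[5jr]', '[m1gr]']

`findall` yields the raw match text (2 of them) because the pattern has no groups.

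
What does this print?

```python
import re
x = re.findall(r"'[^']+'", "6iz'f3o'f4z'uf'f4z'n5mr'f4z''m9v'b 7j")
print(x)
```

`findall` yields the raw match text (4 of them) because the pattern has no groups.

["'f3o'", "'uf'", "'n5mr'", "'m9v'"]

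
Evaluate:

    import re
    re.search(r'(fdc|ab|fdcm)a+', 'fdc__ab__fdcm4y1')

`re.search` tries every starting position until one works.
Here nothing in the string fits, so the call returns None.

None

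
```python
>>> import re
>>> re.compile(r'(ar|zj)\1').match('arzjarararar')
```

None

`re.match` won't scan ahead — the pattern has to work from the very first character.
Here the pattern fails at index 0, so the call returns None.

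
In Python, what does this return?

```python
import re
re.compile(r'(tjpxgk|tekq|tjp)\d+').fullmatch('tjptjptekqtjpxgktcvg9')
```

None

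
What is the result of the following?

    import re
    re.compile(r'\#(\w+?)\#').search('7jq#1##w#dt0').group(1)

Unlike `match`, `search` isn't anchored — it looks for the pattern anywhere in the string.
The match spans [3:6] → '#1#'.
Captured: group 1 = '1'.

'1'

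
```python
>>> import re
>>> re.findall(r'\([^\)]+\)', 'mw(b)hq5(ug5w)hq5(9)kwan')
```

['(b)', '(ug5w)', '(9)']

Walking the string: at [2:5] → '(b)'; at [8:14] → '(ug5w)'; at [17:20] → '(9)'.
With no groups in the pattern, `findall` gives back each whole match — 3 here.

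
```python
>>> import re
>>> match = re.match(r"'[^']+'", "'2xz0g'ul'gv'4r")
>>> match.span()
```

(0, 7)

`re.match` won't scan ahead — the pattern has to work from the very first character.
The match spans [0:7] → "'2xz0g'".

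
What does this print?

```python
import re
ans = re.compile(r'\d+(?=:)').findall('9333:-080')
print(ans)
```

['9333']

The `(?=…)`/`(?<=…)` assertion just peeks at neighbouring text; it doesn't advance the match position.
Walking the string: at [0:4] → '9333'.
Since nothing is captured, `findall` lists the 1 matched substring directly.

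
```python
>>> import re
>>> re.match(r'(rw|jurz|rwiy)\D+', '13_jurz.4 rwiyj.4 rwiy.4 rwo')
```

None

`re.match` only tries the pattern at the start of the string.
Here the string doesn't start with a match, so the call returns None.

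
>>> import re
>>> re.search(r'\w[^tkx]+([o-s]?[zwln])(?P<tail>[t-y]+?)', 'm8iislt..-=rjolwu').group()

This matches a word character, then one or more of any character except [tkx]; then optionally a character in [o-s], then one of [zwln] (captured); then one or more of a character in [t-y] (lazy) (captured as 'tail').
`re.search` tries every starting position until one works.
The match spans [0:7] → 'm8iislt'.
Captured: group 1 = 'l', group 2 = 't'.

'm8iislt'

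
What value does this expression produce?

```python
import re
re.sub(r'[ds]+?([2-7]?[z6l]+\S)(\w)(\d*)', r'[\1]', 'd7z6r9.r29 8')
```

'[7z6r].r29 8'

The pattern matches one or more of one of [ds] (lazy); then optionally a character in [2-7], then one or more of one of [z6l], then a non-whitespace character (captured); then a word character (captured); then zero or more of a digit (captured).
Matches: at [0:6] → 'd7z6r9'.
Each match is replaced using the text its own group 1 captured.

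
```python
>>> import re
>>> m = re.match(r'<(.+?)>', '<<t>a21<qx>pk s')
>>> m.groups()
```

('<t',)

A `+?`/`*?`/`{m,n}?` starts at its minimum and grows only as far as needed for what follows to match.
`match` is anchored at position 0; if the pattern doesn't fit there, it returns None.
The match spans [0:4] → '<<t>'.
Captured: group 1 = '<t'.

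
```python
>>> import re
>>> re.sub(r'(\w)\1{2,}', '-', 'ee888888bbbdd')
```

After group 1 captures some text, `\1` only succeeds where that same text appears again.
Matches: at [2:8] → '888888'; at [8:11] → 'bbb'.
Each match is replaced by '-'.

'ee--dd'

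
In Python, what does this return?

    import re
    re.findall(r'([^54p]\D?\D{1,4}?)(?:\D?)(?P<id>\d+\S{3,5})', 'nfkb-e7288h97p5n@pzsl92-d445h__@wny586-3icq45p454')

[('nfkb-', '7288h97p5'), ('n@pzs', '92-d445'), ('h__@wn', '586-3icq')]

The pattern matches any character except [54p], then optionally a non-digit, then 1 to 4 of a non-digit (lazy) (captured); then optionally a non-digit (non-capturing group); then one or more of a digit, then 3 to 5 of a non-whitespace character (captured as 'id').
`findall` packs the 2 group values into a tuple for every match.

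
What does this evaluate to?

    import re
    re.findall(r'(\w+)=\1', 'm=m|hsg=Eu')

The backreference `\1` re-matches whatever the first group consumed, character for character.
With a single group, `findall` returns only what that group captured — 1 item.

['m']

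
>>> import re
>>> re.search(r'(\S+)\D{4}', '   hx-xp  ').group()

The pattern matches one or more of a non-whitespace character (captured); then exactly 4 of a non-digit.
The match spans [3:10] → 'hx-xp  '.

'hx-xp  '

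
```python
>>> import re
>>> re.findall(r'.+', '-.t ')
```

The pattern matches one or more of any character.
Matches: at [0:4] → '-.t '.
No capturing groups, so `findall` returns the 1 full match string.

['-.t ']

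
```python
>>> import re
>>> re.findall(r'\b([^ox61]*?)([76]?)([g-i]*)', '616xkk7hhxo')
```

`findall` packs the 3 group values into a tuple for every match.

[('', '6', ''), ('', '', '')]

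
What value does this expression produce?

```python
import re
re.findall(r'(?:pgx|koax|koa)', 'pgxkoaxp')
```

Alternation isn't longest-match — the leftmost alternative that fits at this position is chosen.
Matches: at [0:3] → 'pgx'; at [3:7] → 'koax'.
No capturing groups, so `findall` returns the 2 full match strings.

['pgx', 'koax']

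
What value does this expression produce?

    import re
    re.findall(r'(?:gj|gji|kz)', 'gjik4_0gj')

['gj', 'gj']

`|` is ordered: at each position the engine commits to the first alternative that works.
Scanning left to right: at [0:2] → 'gj'; at [7:9] → 'gj'.
`findall` yields the raw match text (2 of them) because the pattern has no groups.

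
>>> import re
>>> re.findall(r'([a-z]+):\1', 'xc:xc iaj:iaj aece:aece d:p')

`\1` has to match the exact text group 1 already captured.
Scanning left to right: at [0:5] match 'xc:xc', group 1 = 'xc'; at [6:13] match 'iaj:iaj', group 1 = 'iaj'; at [14:23] match 'aece:aece', group 1 = 'aece'.
Because there's exactly one group, `findall` drops the full match and keeps group 1 from each hit.

['xc', 'iaj', 'aece']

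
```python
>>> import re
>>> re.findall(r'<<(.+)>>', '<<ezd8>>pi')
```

Walking the string: at [0:8] match '<<ezd8>>', group 1 = 'ezd8'.
`findall` collects group 1 from the one match (1 total).

['ezd8']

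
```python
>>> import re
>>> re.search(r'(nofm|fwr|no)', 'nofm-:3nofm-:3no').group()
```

'nofm'

Alternation isn't longest-match — the leftmost alternative that fits at this position is chosen.
The match spans [0:4] → 'nofm'.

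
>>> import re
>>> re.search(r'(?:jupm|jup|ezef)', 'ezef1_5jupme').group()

'ezef'

`search` walks the string left to right and returns the first match it finds.
The match spans [0:4] → 'ezef'.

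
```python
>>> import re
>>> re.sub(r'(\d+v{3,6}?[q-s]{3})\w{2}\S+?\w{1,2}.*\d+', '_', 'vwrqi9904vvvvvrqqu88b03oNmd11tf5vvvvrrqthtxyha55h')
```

'vwrqi_h'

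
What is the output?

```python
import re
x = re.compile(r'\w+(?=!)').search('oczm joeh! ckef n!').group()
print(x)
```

joeh

The lookaround is zero-width — it requires the adjacent text to match without consuming it, so the asserted text isn't part of the match.
`search` walks the string left to right and returns the first match it finds.
The match spans [5:9] → 'joeh'.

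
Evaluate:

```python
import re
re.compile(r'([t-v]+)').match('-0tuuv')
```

None

`re.match` won't scan ahead — the pattern has to work from the very first character.
Here the string doesn't start with a match, so the call returns None.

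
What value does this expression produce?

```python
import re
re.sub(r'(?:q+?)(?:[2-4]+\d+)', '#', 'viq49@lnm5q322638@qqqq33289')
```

'vi#@lnm5#@#'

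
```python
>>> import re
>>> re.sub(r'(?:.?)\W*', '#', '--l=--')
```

Pattern: optionally any character (non-capturing group); then zero or more of a non-word character.
Matches: at [0:2] → '--'; at [2:6] → 'l=--'; at [6:6] → ''.
Every occurrence is swapped for '#'.

'###'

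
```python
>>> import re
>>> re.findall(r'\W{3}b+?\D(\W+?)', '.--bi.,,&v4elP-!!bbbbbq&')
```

['.', '&']

A non-greedy quantifier consumes as few characters as it can — just enough that the remainder of the pattern still matches from where it stops; whatever follows it matches normally.
Because there's exactly one group, `findall` drops the full match and keeps group 1 from each hit.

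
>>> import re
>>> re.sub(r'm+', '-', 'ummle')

Pattern: one or more of a literal 'm'.
Matches: at [1:3] → 'mm'.
Each match is replaced by '-'.

'u-le'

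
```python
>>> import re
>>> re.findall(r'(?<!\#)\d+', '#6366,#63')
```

['366', '3']

`(?!…)`/`(?<!…)` only lets a position through if the neighbouring text does NOT match; no characters are consumed.
Scanning left to right: at [2:5] → '366'; at [8:9] → '3'.
No capturing groups, so `findall` returns the 2 full match strings.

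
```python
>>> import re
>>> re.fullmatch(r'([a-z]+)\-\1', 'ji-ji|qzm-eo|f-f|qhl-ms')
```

None

`fullmatch` succeeds only if the pattern covers the string from start to end.
Here there's no way to consume every character, so the call returns None.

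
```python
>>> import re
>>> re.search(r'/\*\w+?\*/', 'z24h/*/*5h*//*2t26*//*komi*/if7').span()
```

(6, 12)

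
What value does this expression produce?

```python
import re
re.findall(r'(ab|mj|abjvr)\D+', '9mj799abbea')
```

Matches: at [6:11] match 'abbea', group 1 = 'ab'.
`findall` collects group 1 from the one match (1 total).

['ab']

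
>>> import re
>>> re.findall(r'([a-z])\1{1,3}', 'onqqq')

['q']

`\1` is not a pattern — it's the concrete string captured by group 1, re-applied verbatim.
Scanning left to right: at [2:5] match 'qqq', group 1 = 'q'.
Because there's exactly one group, `findall` drops the full match and keeps group 1 from the one hit.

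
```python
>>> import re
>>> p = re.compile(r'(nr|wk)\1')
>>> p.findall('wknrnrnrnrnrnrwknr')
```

['nr', 'nr', 'nr']

A backreference is literal: `\1` must see the identical characters the first group matched.
Because there's exactly one group, `findall` drops the full match and keeps group 1 from each hit.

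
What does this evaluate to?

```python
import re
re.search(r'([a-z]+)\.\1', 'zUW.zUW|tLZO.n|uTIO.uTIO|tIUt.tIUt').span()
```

After group 1 captures some text, `\1` only succeeds where that same text appears again.
The match spans [28:31] → 't.t'.

(28, 31)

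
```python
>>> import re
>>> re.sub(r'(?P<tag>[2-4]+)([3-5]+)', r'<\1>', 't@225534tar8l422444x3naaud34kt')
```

't@<22>tar8l<42244>x3naaud<3>kt'

The pattern matches one or more of a character in [2-4] (captured as 'tag'); then one or more of a character in [3-5] (captured).
Matches: at [2:8] → '225534'; at [13:19] → '422444'; at [26:28] → '34'.
The replacement refers to a captured group, so each match is rewritten using its own captured text.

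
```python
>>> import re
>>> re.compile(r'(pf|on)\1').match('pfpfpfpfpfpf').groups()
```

`\1` is not a pattern — it's the concrete string captured by group 1, re-applied verbatim.
`re.match` won't scan ahead — the pattern has to work from the very first character.
The match spans [0:4] → 'pfpf'.
Captured: group 1 = 'pf'.

('pf',)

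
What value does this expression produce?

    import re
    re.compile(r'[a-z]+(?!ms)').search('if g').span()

A negative assertion filters positions out without eating any characters.
`re.search` tries every starting position until one works.
The match spans [0:2] → 'if'.

(0, 2)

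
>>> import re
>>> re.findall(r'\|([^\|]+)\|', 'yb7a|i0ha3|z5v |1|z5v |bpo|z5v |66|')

['i0ha3', '1', 'bpo', '66']

One capturing group, so `findall` returns just the captured substring from each match — 4 in all.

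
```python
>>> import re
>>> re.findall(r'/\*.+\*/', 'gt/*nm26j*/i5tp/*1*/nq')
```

['/*nm26j*/i5tp/*1*/']

Scanning left to right: at [2:20] → '/*nm26j*/i5tp/*1*/'.
With no groups in the pattern, `findall` gives back each whole match — 1 here.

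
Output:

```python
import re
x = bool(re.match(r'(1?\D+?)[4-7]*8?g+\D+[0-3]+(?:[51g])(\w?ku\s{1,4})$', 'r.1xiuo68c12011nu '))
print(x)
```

This matches optionally the literal '1', then one or more of a non-digit (lazy) (captured); then zero or more of a character in [4-7]; then optionally the literal '8', then one or more of a literal 'g', then one or more of a non-digit; then one or more of a character in [0-3]; then one of [51g] (non-capturing group); then optionally a word character, then the literal 'ku', then 1 to 4 of whitespace (captured); then anchored at the end.
With `match`, the pattern is implicitly anchored at the beginning.
Here the pattern fails at index 0, so the call returns None, and `bool(None)` is False.

False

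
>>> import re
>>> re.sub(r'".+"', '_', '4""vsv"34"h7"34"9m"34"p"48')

'4_48'

`sub` substitutes '_' at each match site.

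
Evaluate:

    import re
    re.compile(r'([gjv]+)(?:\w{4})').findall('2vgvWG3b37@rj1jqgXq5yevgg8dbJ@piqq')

The pattern matches one or more of one of [gjv] (captured); then exactly 4 of a word character (non-capturing group).
Matches: at [1:8] match 'vgvWG3b', group 1 = 'vgv'; at [12:17] match 'j1jqg', group 1 = 'j'; at [22:29] match 'vgg8dbJ', group 1 = 'vgg'.
One capturing group, so `findall` returns just the captured substring from each match — 3 in all.

['vgv', 'j', 'vgg']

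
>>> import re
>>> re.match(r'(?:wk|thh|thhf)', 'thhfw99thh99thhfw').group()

With `match`, the pattern is implicitly anchored at the beginning.
The match spans [0:3] → 'thh'.

'thh'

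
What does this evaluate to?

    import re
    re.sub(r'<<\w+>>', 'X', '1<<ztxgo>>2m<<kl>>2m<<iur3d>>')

'1X2mX2mX'

Each match is replaced by 'X'.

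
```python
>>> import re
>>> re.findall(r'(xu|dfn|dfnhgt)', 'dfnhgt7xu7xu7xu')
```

['dfn', 'xu', 'xu', 'xu']

Alternation isn't longest-match — the leftmost alternative that fits at this position is chosen.
Matches: at [0:3] match 'dfn', group 1 = 'dfn'; at [7:9] match 'xu', group 1 = 'xu'; at [10:12] match 'xu', group 1 = 'xu'; at [13:15] match 'xu', group 1 = 'xu'.
Because there's exactly one group, `findall` drops the full match and keeps group 1 from each hit.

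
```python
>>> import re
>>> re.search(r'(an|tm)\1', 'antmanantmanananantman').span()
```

(4, 8)

`\1` is not a pattern — it's the concrete string captured by group 1, re-applied verbatim.
`re.search` scans for the first position where the pattern succeeds.
The match spans [4:8] → 'anan'.
Captured: group 1 = 'an'.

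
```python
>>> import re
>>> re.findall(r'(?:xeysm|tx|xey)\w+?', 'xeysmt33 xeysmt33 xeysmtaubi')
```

Alternation tries branches left to right and keeps the first one that lets the overall match succeed at that position.
No capturing groups, so `findall` returns the 3 full match strings.

['xeysmt', 'xeysmt', 'xeysmt']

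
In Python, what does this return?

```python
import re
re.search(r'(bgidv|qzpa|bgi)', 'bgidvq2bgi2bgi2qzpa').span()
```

(0, 5)

Branches in `(...|...)` are attempted left-to-right; the first branch that allows the whole pattern to succeed is taken.
The match spans [0:5] → 'bgidv'.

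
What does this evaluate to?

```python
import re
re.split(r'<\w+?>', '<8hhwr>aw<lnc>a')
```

['', 'aw', 'a']

Each match becomes a cut point; 3 segments remain.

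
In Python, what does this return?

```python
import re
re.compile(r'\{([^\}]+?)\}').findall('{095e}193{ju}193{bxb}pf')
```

['095e', 'ju', 'bxb']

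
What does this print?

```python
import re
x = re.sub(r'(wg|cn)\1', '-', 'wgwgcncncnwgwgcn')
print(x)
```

--cn-cn

A backreference is literal: `\1` must see the identical characters the first group matched.
Matches: at [0:4] → 'wgwg'; at [4:8] → 'cncn'; at [10:14] → 'wgwg'.
`sub` substitutes '-' at each match site.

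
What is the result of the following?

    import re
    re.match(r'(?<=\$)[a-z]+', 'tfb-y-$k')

None

Lookahead/lookbehind check context without consuming it, so the matched span excludes the asserted characters.
`match` is anchored at position 0; if the pattern doesn't fit there, it returns None.
Here position 0 doesn't satisfy it, so the call returns None.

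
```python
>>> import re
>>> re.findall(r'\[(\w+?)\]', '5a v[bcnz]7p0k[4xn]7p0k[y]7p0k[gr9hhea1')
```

['bcnz', '4xn', 'y']

Walking the string: at [4:10] match '[bcnz]', group 1 = 'bcnz'; at [14:19] match '[4xn]', group 1 = '4xn'; at [23:26] match '[y]', group 1 = 'y'.
Because there's exactly one group, `findall` drops the full match and keeps group 1 from each hit.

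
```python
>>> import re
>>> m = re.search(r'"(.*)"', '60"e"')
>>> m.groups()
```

The match spans [2:5] → '"e"'.
Captured: group 1 = 'e'.

('e',)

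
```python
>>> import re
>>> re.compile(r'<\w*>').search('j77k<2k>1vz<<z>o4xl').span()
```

(4, 8)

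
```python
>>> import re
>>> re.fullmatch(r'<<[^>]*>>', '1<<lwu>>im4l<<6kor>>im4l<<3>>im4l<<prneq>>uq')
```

`re.fullmatch` is like wrapping the pattern in `^…$` (in single-line mode).
Here there's no way to consume every character, so the call returns None.

None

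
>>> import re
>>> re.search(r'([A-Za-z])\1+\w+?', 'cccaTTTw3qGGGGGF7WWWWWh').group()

After group 1 captures some text, `\1` only succeeds where that same text appears again.
The match spans [0:4] → 'ccca'.

'ccca'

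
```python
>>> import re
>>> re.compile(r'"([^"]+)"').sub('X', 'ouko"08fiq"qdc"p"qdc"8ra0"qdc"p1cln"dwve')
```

'oukoXqdcXqdcXqdcXdwve'

Matches: at [4:11] → '"08fiq"'; at [14:17] → '"p"'; at [20:26] → '"8ra0"'; at [29:36] → '"p1cln"'.
`sub` substitutes 'X' at each match site.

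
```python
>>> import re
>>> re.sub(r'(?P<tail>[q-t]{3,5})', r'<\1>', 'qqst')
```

This matches 3 to 5 of a character in [q-t] (captured as 'tail').
Matches: at [0:4] → 'qqst'.
The replacement refers to a captured group, so each match is rewritten using its own captured text.

'<qqst>'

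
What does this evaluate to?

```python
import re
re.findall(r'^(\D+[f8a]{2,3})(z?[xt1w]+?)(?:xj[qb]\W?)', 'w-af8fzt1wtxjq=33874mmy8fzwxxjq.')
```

With 2 capturing groups, `findall` returns a 2-tuple per match.

[('w-af8f', 'zt1wt')]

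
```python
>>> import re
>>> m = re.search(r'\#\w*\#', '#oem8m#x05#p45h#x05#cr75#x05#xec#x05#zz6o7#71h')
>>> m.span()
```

(0, 7)

`search` walks the string left to right and returns the first match it finds.
The match spans [0:7] → '#oem8m#'.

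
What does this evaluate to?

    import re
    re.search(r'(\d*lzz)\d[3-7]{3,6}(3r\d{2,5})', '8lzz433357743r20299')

The pattern matches zero or more of a digit, then the literal 'lzz' (captured); then a digit, then 3 to 6 of a character in [3-7]; then the literal '3r', then 2 to 5 of a digit (captured).
Here nothing in the string fits, so the call returns None.

None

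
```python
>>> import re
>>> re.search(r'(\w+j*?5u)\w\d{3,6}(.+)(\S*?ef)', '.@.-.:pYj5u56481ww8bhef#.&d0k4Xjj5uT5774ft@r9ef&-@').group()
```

The match spans [6:47] → 'pYj5u56481ww8bhef#.&d0k4Xjj5uT5774ft@r9ef'.

'pYj5u56481ww8bhef#.&d0k4Xjj5uT5774ft@r9ef'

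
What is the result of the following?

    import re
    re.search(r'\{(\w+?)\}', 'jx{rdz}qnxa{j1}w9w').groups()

The match spans [2:7] → '{rdz}'.
Captured: group 1 = 'rdz'.

('rdz',)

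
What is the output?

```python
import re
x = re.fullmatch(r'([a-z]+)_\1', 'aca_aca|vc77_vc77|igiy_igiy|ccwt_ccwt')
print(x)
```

`re.fullmatch` is like wrapping the pattern in `^…$` (in single-line mode).
Here there's no way to consume every character, so the call returns None.

None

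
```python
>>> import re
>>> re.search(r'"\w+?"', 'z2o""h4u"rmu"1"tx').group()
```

`re.search` scans for the first position where the pattern succeeds.
The match spans [4:9] → '"h4u"'.

'"h4u"'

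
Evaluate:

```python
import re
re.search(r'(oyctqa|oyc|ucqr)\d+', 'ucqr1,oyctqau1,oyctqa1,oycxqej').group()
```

`search` walks the string left to right and returns the first match it finds.
The match spans [0:5] → 'ucqr1'.
Captured: group 1 = 'ucqr'.

'ucqr1'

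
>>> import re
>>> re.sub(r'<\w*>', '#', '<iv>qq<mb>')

'#qq#'

Every occurrence is swapped for '#'.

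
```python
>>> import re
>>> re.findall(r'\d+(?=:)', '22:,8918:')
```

Because the assertion is zero-width, the text it checks is not consumed and won't appear in the result.
Matches: at [0:2] → '22'; at [4:8] → '8918'.
`findall` yields the raw match text (2 of them) because the pattern has no groups.

['22', '8918']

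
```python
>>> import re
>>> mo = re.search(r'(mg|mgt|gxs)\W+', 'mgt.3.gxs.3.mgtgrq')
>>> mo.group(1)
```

`re.search` scans for the first position where the pattern succeeds.
The match spans [0:4] → 'mgt.'.
Captured: group 1 = 'mgt'.

'mgt'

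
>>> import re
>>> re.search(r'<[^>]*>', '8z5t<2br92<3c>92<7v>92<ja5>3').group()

'<2br92<3c>'

`re.search` scans for the first position where the pattern succeeds.
The match spans [4:14] → '<2br92<3c>'.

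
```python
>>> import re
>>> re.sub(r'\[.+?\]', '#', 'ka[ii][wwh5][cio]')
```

A `+?`/`*?`/`{m,n}?` starts at its minimum and grows only as far as needed for what follows to match.
Matches: at [2:6] → '[ii]'; at [6:12] → '[wwh5]'; at [12:17] → '[cio]'.
Each match is replaced by '#'.

'ka###'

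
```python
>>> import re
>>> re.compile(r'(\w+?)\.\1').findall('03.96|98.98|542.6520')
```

['98']

The backreference `\1` re-matches whatever the first group consumed, character for character.
With a single group, `findall` returns only what that group captured — 1 item.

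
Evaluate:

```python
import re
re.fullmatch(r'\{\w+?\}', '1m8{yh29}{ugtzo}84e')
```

`re.fullmatch` is like wrapping the pattern in `^…$` (in single-line mode).
Here there's no way to consume every character, so the call returns None.

None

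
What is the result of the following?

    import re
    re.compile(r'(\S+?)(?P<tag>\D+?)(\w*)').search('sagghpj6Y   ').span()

This matches one or more of a non-whitespace character (lazy) (captured); then one or more of a non-digit (lazy) (captured as 'tag'); then zero or more of a word character (captured).
A non-greedy quantifier consumes as few characters as it can — just enough that the remainder of the pattern still matches from where it stops; whatever follows it matches normally.
`re.search` tries every starting position until one works.
The match spans [0:9] → 'sagghpj6Y'.
Captured: group 1 = 's', group 2 = 'a', group 3 = 'gghpj6Y'.

(0, 9)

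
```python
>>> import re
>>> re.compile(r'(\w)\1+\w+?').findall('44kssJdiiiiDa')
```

A backreference is literal: `\1` must see the identical characters the first group matched.
Because there's exactly one group, `findall` drops the full match and keeps group 1 from each hit.

['4', 's', 'i']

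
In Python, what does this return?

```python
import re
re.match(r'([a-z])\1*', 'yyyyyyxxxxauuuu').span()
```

(0, 6)

`re.match` only tries the pattern at the start of the string.
The match spans [0:6] → 'yyyyyy'.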